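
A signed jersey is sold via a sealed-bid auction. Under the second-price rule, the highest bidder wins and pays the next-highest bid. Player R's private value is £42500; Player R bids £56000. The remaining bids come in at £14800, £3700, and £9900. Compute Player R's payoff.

Highest competing bid: £14800.
Player R's bid £56000 is the highest overall, so Player R wins and pays the second-highest bid, £14800.
Payoff = value − price = £42500 − £14800 = £27700.

Player R's payoff: £27700.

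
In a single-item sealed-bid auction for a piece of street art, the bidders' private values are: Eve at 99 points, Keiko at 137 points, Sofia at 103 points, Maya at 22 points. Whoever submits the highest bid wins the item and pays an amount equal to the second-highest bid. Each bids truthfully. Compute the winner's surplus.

Ranking the bids: Keiko 137 points; Sofia 103 points; Eve 99 points; Maya 22 points.
Keiko wins with the top bid and pays the second-highest, 103 points.
Surplus = 137 points − 103 points = 34 points.

Winner's surplus: 34 points.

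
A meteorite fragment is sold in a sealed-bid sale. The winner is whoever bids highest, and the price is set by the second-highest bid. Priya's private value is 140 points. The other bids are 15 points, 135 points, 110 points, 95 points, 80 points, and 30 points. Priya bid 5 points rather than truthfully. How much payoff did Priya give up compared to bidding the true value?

The highest competing bid is 135 points.
Bidding truthfully at 140 points: Priya has the top bid, wins, and pays the second-highest bid 135 points. Payoff = 140 points − 135 points = 5 points.
Bidding 5 points: the top bid is 135 points (a rival), so Priya loses. Payoff = 0 points.
Regret = truthful payoff − actual payoff = 5 points − 0 points = 5 points.

5 points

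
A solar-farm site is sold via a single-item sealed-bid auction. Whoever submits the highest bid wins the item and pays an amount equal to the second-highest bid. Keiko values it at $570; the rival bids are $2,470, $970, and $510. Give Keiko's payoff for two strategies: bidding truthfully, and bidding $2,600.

(a) $0  (b) -$1,900

The highest competing bid is $2,470.
Bidding truthfully at $570: the top bid is $2,470 (a rival), so Keiko loses. Payoff = $0.
Bidding $2,600: Keiko has the top bid, wins, and pays the second-highest bid $2,470. Payoff = $570 − $2,470 = -$1,900.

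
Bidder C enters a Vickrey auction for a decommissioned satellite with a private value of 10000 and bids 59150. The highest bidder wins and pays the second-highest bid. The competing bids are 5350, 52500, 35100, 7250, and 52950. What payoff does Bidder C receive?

-42950

Highest competing bid: 52950.
Bidder C's bid 59150 is the highest overall, so Bidder C wins and pays the second-highest bid, 52950.
Payoff = value − price = 10000 − 52950 = -42950.
Overbidding won the item at a price above value — truthful bidding would have avoided this loss.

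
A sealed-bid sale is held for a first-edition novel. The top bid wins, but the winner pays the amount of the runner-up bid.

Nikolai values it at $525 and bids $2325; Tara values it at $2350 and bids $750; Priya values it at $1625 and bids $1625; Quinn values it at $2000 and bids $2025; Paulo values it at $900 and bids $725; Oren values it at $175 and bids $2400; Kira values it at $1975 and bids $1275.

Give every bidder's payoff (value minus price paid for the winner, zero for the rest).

Nikolai $0, Tara $0, Priya $0, Quinn $0, Paulo $0, Oren -$2150, Kira $0.

Ranking the bids: Oren $2400, then Nikolai $2325, then Quinn $2025, then Priya $1625, then Kira $1275, then Tara $750, then Paulo $725.
Oren has the top bid and wins; the price is the second-highest bid, $2325.
Oren's payoff = $175 − $2325 = -$2150. All other bidders lose, so their payoff is 0.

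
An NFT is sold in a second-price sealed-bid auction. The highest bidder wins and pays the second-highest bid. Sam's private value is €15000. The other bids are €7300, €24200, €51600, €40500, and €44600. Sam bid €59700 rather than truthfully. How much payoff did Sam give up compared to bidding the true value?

€36600

The highest competing bid is €51600.
Bidding truthfully at €15000: the top bid is €51600 (a rival), so Sam loses. Payoff = €0.
Bidding €59700: Sam has the top bid, wins, and pays the second-highest bid €51600. Payoff = €15000 − €51600 = -€36600.
Regret = truthful payoff − actual payoff = €0 − -€36600 = €36600.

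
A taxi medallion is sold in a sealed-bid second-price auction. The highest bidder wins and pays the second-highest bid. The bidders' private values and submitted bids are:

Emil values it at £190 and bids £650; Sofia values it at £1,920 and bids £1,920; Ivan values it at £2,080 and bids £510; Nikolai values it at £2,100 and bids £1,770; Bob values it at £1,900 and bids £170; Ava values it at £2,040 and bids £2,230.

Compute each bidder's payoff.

Bids in descending order: Ava £2,230 > Sofia £1,920 > Nikolai £1,770 > Emil £650 > Ivan £510 > Bob £170.
Ava has the top bid and wins; the price is the second-highest bid, £1,920.
Ava's payoff = £2,040 − £1,920 = £120. All other bidders lose, so their payoff is 0.

Payoffs: Emil £0, Sofia £0, Ivan £0, Nikolai £0, Bob £0, Ava £120.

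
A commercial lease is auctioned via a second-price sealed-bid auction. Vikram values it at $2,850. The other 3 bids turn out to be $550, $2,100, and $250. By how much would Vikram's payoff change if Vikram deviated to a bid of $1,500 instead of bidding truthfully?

The highest competing bid is $2,100.
Bidding truthfully at $2,850: Vikram has the top bid, wins, and pays the second-highest bid $2,100. Payoff = $2,850 − $2,100 = $750.
Bidding $1,500: the top bid is $2,100 (a rival), so Vikram loses. Payoff = $0.
Change = $0 − $750 = -$750.
Deviating from a truthful bid can only lose payoff in a second-price auction — never gain.

Payoff change: -$750.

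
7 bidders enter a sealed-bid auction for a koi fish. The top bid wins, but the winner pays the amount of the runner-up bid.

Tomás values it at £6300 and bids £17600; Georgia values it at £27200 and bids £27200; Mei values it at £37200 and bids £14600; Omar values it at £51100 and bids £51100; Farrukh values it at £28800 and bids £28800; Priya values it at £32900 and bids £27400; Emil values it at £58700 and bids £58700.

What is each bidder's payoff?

Tomás £0, Georgia £0, Mei £0, Omar £0, Farrukh £0, Priya £0, Emil £7600.

Ordered from highest: Emil £58700; Omar £51100; Farrukh £28800; Priya £27400; Georgia £27200; Tomás £17600; Mei £14600.
Emil has the top bid and wins; the price is the second-highest bid, £51100.
Emil's payoff = £58700 − £51100 = £7600. All other bidders lose, so their payoff is 0.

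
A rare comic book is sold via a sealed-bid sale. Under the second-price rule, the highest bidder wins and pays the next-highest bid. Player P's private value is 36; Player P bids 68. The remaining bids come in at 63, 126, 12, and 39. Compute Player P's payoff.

Highest competing bid: 126.
Player P's bid 68 is not the highest, so Player P loses, pays nothing, and earns zero payoff.

Payoff = 0.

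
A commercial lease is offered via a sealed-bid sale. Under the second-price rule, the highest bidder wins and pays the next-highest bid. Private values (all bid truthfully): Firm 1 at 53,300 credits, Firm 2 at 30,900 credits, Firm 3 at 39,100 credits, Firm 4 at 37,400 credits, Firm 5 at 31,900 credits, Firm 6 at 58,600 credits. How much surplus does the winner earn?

Ordered from highest: Firm 6 58,600 credits; Firm 1 53,300 credits; Firm 3 39,100 credits; Firm 4 37,400 credits; Firm 5 31,900 credits; Firm 2 30,900 credits.
Firm 6 wins with the top bid and pays the second-highest, 53,300 credits.
Surplus = 58,600 credits − 53,300 credits = 5,300 credits.

Winner's surplus: 5,300 credits.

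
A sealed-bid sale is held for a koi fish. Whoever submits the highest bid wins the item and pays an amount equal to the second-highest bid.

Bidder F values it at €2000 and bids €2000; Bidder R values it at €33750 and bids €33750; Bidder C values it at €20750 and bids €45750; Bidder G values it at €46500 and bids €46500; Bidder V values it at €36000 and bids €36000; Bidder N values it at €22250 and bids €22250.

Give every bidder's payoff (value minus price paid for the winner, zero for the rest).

Ordered from highest: Bidder G €46500, then Bidder C €45750, then Bidder V €36000, then Bidder R €33750, then Bidder N €22250, then Bidder F €2000.
Bidder G has the top bid and wins; the price is the second-highest bid, €45750.
Bidder G's payoff = €46500 − €45750 = €750. All other bidders lose, so their payoff is 0.

Bidder F €0, Bidder R €0, Bidder C €0, Bidder G €750, Bidder V €0, Bidder N €0.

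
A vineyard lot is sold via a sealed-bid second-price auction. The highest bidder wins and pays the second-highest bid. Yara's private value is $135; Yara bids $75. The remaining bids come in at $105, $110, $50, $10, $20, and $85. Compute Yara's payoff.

Yara's payoff: $0.

Highest competing bid: $110.
Yara's bid $75 is not the highest, so Yara loses, pays nothing, and earns zero payoff.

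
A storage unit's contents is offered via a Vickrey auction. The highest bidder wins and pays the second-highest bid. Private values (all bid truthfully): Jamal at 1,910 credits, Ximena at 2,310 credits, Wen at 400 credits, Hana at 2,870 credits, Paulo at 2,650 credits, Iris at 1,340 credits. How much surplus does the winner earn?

Sorted high to low: Hana 2,870 credits > Paulo 2,650 credits > Ximena 2,310 credits > Jamal 1,910 credits > Iris 1,340 credits > Wen 400 credits.
Hana wins with the top bid and pays the second-highest, 2,650 credits.
Surplus = 2,870 credits − 2,650 credits = 220 credits.

Winner's surplus: 220 credits.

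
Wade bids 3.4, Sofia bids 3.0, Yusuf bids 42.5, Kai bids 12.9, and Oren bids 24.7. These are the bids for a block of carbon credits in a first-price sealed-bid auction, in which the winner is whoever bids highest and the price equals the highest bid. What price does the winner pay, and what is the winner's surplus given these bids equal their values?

Price 42.5; surplus 0.0.

Ranking the bids: Yusuf 42.5, then Oren 24.7, then Kai 12.9, then Wade 3.4, then Sofia 3.0.
Yusuf is the highest bidder, so Yusuf wins.
Under the first-price rule, the price is the highest bid: 42.5.
Surplus = 42.5 − 42.5 = 0.0.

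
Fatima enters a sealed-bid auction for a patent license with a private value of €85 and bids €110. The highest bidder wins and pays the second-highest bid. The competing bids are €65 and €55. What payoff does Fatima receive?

€20

Highest competing bid: €65.
Fatima's bid €110 is the highest overall, so Fatima wins and pays the second-highest bid, €65.
Payoff = value − price = €85 − €65 = €20.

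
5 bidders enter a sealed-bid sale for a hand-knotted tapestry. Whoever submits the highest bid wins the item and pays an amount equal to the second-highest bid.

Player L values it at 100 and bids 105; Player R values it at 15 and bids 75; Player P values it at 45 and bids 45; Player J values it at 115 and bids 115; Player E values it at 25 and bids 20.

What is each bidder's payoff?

Bids in descending order: Player J 115 > Player L 105 > Player R 75 > Player P 45 > Player E 20.
Player J has the top bid and wins; the price is the second-highest bid, 105.
Player J's payoff = 115 − 105 = 10. All other bidders lose, so their payoff is 0.

Player L 0, Player R 0, Player P 0, Player J 10, Player E 0.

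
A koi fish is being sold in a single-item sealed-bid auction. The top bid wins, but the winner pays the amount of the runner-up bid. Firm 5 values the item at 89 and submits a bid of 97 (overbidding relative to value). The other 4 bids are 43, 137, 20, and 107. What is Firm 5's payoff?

The bidder's payoff: 0.

Highest competing bid: 137.
Firm 5's bid 97 is not the highest, so Firm 5 loses, pays nothing, and earns zero payoff.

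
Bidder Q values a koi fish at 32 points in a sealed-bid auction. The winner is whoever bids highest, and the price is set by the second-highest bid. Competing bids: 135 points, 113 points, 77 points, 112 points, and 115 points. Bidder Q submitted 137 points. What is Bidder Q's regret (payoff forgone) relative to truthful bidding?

The highest competing bid is 135 points.
Bidding truthfully at 32 points: the top bid is 135 points (a rival), so Bidder Q loses. Payoff = 0 points.
Bidding 137 points: Bidder Q has the top bid, wins, and pays the second-highest bid 135 points. Payoff = 32 points − 135 points = -103 points.
Regret = truthful payoff − actual payoff = 0 points − -103 points = 103 points.

Regret: 103 points.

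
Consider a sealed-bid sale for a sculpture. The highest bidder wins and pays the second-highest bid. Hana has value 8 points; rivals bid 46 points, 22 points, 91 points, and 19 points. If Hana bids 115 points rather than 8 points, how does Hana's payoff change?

The highest competing bid is 91 points.
Bidding truthfully at 8 points: the top bid is 91 points (a rival), so Hana loses. Payoff = 0 points.
Bidding 115 points: Hana has the top bid, wins, and pays the second-highest bid 91 points. Payoff = 8 points − 91 points = -83 points.
Change = -83 points − 0 points = -83 points.
Deviating from a truthful bid can only lose payoff in a second-price auction — never gain.

Payoff change: -83 points.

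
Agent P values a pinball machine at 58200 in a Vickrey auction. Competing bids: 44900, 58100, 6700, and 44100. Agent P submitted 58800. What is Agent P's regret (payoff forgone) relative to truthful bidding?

Regret: 0.

The highest competing bid is 58100.
Bidding truthfully at 58200: Agent P has the top bid, wins, and pays the second-highest bid 58100. Payoff = 58200 − 58100 = 100.
Bidding 58800: Agent P has the top bid, wins, and pays the second-highest bid 58100. Payoff = 58200 − 58100 = 100.
Regret = truthful payoff − actual payoff = 100 − 100 = 0.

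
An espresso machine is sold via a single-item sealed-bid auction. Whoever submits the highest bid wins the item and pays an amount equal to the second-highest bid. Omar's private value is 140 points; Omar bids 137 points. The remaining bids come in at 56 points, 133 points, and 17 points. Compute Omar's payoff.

Highest competing bid: 133 points.
Omar's bid 137 points is the highest overall, so Omar wins and pays the second-highest bid, 133 points.
Payoff = value − price = 140 points − 133 points = 7 points.

Omar's payoff: 7 points.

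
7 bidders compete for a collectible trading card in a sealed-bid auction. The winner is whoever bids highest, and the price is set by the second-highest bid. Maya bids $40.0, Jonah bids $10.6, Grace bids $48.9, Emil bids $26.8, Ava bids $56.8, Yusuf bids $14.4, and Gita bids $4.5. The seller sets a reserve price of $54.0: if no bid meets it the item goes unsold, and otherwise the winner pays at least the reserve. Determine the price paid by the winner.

Bids in descending order: Ava $56.8; Grace $48.9; Maya $40.0; Emil $26.8; Yusuf $14.4; Jonah $10.6; Gita $4.5.
Ava has the highest bid, so Ava wins.
The second-highest bid is $48.9, but the reserve $54.0 is higher, so the price is the reserve.

Price paid: $54.0.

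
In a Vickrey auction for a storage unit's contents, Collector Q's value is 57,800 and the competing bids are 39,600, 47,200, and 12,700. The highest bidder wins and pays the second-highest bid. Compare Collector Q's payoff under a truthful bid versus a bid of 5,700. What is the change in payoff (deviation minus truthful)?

Payoff change: -10,600.

The highest competing bid is 47,200.
Bidding truthfully at 57,800: Collector Q has the top bid, wins, and pays the second-highest bid 47,200. Payoff = 57,800 − 47,200 = 10,600.
Bidding 5,700: the top bid is 47,200 (a rival), so Collector Q loses. Payoff = 0.
Change = 0 − 10,600 = -10,600.
This is the dominant-strategy logic: truthful bidding weakly beats any alternative.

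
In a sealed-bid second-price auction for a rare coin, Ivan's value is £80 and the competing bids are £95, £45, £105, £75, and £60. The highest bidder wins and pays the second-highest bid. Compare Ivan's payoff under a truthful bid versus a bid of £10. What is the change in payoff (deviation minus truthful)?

The highest competing bid is £105.
Bidding truthfully at £80: the top bid is £105 (a rival), so Ivan loses. Payoff = £0.
Bidding £10: the top bid is £105 (a rival), so Ivan loses. Payoff = £0.
Change = £0 − £0 = £0.

Payoff change: £0.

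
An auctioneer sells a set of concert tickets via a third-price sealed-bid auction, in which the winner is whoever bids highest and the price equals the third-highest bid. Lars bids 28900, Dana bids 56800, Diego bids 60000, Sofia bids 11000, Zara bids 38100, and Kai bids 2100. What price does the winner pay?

38100

Ordered from highest: Diego 60000 > Dana 56800 > Zara 38100 > Lars 28900 > Sofia 11000 > Kai 2100.
Diego is the highest bidder, so Diego wins.
Under the third-price rule, the price is the third-highest bid: 38100.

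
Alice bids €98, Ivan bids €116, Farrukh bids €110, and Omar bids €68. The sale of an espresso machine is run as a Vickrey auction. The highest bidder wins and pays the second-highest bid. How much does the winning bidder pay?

Price paid: €110.

Sorted high to low: Ivan €116; Farrukh €110; Alice €98; Omar €68.
Ivan has the highest bid, so Ivan wins.
The second-highest bid is €110, so that is what Ivan pays.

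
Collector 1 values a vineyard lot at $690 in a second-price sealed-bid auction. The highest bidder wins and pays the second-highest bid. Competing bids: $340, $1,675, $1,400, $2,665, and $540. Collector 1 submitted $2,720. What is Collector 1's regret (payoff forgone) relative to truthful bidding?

The highest competing bid is $2,665.
Bidding truthfully at $690: the top bid is $2,665 (a rival), so Collector 1 loses. Payoff = $0.
Bidding $2,720: Collector 1 has the top bid, wins, and pays the second-highest bid $2,665. Payoff = $690 − $2,665 = -$1,975.
Regret = truthful payoff − actual payoff = $0 − -$1,975 = $1,975.
This is the dominant-strategy logic: truthful bidding weakly beats any alternative.

Regret: $1,975.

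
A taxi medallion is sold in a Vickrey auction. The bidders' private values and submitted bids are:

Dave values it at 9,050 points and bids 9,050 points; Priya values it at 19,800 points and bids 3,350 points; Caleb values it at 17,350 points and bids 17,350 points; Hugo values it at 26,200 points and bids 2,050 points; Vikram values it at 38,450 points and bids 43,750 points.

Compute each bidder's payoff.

Sorted high to low: Vikram 43,750 points, then Caleb 17,350 points, then Dave 9,050 points, then Priya 3,350 points, then Hugo 2,050 points.
Vikram has the top bid and wins; the price is the second-highest bid, 17,350 points.
Vikram's payoff = 38,450 points − 17,350 points = 21,100 points. All other bidders lose, so their payoff is 0.

Payoffs: Dave 0 points, Priya 0 points, Caleb 0 points, Hugo 0 points, Vikram 21,100 points.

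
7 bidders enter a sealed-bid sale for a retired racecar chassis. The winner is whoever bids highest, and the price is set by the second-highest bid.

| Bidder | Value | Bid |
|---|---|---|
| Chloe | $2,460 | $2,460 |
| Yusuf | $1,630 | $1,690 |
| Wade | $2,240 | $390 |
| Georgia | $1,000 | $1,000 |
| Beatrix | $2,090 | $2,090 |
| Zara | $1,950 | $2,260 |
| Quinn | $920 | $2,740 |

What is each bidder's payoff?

Payoffs: Chloe $0, Yusuf $0, Wade $0, Georgia $0, Beatrix $0, Zara $0, Quinn -$1,540.

Ordered from highest: Quinn $2,740 > Chloe $2,460 > Zara $2,260 > Beatrix $2,090 > Yusuf $1,690 > Georgia $1,000 > Wade $390.
Quinn has the top bid and wins; the price is the second-highest bid, $2,460.
Quinn's payoff = $920 − $2,460 = -$1,540. All other bidders lose, so their payoff is 0.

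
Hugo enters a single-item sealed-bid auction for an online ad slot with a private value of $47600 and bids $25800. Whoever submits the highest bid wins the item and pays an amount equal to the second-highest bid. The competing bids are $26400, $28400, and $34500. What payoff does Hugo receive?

Highest competing bid: $34500.
Hugo's bid $25800 is not the highest, so Hugo loses, pays nothing, and earns zero payoff.

Payoff = $0.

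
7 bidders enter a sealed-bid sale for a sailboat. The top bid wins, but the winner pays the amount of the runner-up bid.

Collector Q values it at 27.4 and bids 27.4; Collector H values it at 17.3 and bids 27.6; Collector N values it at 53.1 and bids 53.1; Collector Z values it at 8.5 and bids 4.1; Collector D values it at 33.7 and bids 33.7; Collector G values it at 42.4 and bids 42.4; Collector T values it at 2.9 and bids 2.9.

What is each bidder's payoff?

Payoffs: Collector Q 0.0, Collector H 0.0, Collector N 10.7, Collector Z 0.0, Collector D 0.0, Collector G 0.0, Collector T 0.0.

Ordered from highest: Collector N 53.1; Collector G 42.4; Collector D 33.7; Collector H 27.6; Collector Q 27.4; Collector Z 4.1; Collector T 2.9.
Collector N has the top bid and wins; the price is the second-highest bid, 42.4.
Collector N's payoff = 53.1 − 42.4 = 10.7. All other bidders lose, so their payoff is 0.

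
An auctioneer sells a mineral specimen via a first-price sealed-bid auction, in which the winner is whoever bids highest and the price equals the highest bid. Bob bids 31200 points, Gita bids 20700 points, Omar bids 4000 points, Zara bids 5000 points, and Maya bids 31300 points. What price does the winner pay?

Price paid: 31300 points.

Ranking the bids: Maya 31300 points; Bob 31200 points; Gita 20700 points; Zara 5000 points; Omar 4000 points.
Maya is the highest bidder, so Maya wins.
Under the first-price rule, the price is the highest bid: 31300 points.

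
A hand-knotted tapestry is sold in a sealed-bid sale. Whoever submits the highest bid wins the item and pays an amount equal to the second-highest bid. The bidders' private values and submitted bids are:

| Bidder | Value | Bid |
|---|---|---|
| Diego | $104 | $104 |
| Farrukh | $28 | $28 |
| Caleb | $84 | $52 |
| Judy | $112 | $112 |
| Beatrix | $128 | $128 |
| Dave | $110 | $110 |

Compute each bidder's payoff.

Bids in descending order: Beatrix $128 > Judy $112 > Dave $110 > Diego $104 > Caleb $52 > Farrukh $28.
Beatrix has the top bid and wins; the price is the second-highest bid, $112.
Beatrix's payoff = $128 − $112 = $16. All other bidders lose, so their payoff is 0.

Diego $0, Farrukh $0, Caleb $0, Judy $0, Beatrix $16, Dave $0.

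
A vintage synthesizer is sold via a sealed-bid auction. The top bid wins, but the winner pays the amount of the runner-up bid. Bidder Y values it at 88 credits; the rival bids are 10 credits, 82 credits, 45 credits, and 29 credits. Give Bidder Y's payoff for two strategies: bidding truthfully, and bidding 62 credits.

(a) 6 credits  (b) 0 credits

The highest competing bid is 82 credits.
Bidding truthfully at 88 credits: Bidder Y has the top bid, wins, and pays the second-highest bid 82 credits. Payoff = 88 credits − 82 credits = 6 credits.
Bidding 62 credits: the top bid is 82 credits (a rival), so Bidder Y loses. Payoff = 0 credits.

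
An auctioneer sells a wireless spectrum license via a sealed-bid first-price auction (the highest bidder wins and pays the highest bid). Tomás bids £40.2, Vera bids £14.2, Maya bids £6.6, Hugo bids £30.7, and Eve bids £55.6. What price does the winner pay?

Sorted high to low: Eve £55.6; Tomás £40.2; Hugo £30.7; Vera £14.2; Maya £6.6.
Eve is the highest bidder, so Eve wins.
Under the first-price rule, the price is the highest bid: £55.6.

Price paid: £55.6.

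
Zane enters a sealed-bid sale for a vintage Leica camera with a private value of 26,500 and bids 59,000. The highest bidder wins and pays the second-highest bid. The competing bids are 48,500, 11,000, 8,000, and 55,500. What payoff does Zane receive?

-29,000

Highest competing bid: 55,500.
Zane's bid 59,000 is the highest overall, so Zane wins and pays the second-highest bid, 55,500.
Payoff = value − price = 26,500 − 55,500 = -29,000.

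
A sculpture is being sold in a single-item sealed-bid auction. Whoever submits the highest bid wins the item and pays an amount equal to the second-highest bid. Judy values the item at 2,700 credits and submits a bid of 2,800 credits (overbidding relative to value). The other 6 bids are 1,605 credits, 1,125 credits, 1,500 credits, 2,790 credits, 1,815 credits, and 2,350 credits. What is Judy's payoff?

-90 credits

Highest competing bid: 2,790 credits.
Judy's bid 2,800 credits is the highest overall, so Judy wins and pays the second-highest bid, 2,790 credits.
Payoff = value − price = 2,700 credits − 2,790 credits = -90 credits.
Overbidding won the item at a price above value — truthful bidding would have avoided this loss.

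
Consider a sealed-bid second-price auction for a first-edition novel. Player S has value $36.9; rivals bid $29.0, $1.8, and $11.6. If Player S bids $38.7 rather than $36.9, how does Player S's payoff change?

Change in payoff: $0.0.

The highest competing bid is $29.0.
Bidding truthfully at $36.9: Player S has the top bid, wins, and pays the second-highest bid $29.0. Payoff = $36.9 − $29.0 = $7.9.
Bidding $38.7: Player S has the top bid, wins, and pays the second-highest bid $29.0. Payoff = $36.9 − $29.0 = $7.9.
Change = $7.9 − $7.9 = $0.0.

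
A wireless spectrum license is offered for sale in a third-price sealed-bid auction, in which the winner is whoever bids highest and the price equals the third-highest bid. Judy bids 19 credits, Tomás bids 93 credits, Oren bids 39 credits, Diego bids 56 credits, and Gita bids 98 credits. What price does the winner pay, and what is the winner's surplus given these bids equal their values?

Bids in descending order: Gita 98 credits > Tomás 93 credits > Diego 56 credits > Oren 39 credits > Judy 19 credits.
Gita is the highest bidder, so Gita wins.
Under the third-price rule, the price is the third-highest bid: 56 credits.
Surplus = 98 credits − 56 credits = 42 credits.

Price 56 credits; surplus 42 credits.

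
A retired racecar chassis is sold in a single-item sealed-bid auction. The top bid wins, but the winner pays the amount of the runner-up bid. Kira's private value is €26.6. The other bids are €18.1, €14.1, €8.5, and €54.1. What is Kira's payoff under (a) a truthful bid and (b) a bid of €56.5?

The highest competing bid is €54.1.
Bidding truthfully at €26.6: the top bid is €54.1 (a rival), so Kira loses. Payoff = €0.0.
Bidding €56.5: Kira has the top bid, wins, and pays the second-highest bid €54.1. Payoff = €26.6 − €54.1 = -€27.5.

Truthful: €0.0; alternative: -€27.5.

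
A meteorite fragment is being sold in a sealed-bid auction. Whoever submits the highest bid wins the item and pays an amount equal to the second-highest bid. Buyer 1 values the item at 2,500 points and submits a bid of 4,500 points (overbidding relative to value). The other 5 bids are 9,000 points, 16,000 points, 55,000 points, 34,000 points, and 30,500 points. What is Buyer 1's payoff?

The bidder's payoff: 0 points.

Highest competing bid: 55,000 points.
Buyer 1's bid 4,500 points is not the highest, so Buyer 1 loses, pays nothing, and earns zero payoff.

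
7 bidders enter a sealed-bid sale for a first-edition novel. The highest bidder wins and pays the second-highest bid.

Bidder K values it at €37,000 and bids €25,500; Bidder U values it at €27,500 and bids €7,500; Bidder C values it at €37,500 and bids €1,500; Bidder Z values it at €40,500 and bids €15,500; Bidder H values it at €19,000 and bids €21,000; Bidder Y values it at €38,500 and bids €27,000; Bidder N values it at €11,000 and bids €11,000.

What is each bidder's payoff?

Bidder K €0, Bidder U €0, Bidder C €0, Bidder Z €0, Bidder H €0, Bidder Y €13,000, Bidder N €0.

Ordered from highest: Bidder Y €27,000, then Bidder K €25,500, then Bidder H €21,000, then Bidder Z €15,500, then Bidder N €11,000, then Bidder U €7,500, then Bidder C €1,500.
Bidder Y has the top bid and wins; the price is the second-highest bid, €25,500.
Bidder Y's payoff = €38,500 − €25,500 = €13,000. All other bidders lose, so their payoff is 0.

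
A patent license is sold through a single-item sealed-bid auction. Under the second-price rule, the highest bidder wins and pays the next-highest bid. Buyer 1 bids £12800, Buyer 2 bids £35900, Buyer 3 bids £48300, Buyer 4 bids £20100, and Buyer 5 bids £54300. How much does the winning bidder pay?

Ranking the bids: Buyer 5 £54300, then Buyer 3 £48300, then Buyer 2 £35900, then Buyer 4 £20100, then Buyer 1 £12800.
Buyer 5 has the highest bid, so Buyer 5 wins.
The second-highest bid is £48300, so that is what Buyer 5 pays.

Price paid: £48300.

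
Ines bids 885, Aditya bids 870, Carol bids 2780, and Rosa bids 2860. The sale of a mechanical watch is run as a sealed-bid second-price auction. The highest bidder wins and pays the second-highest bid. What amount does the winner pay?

Ranking the bids: Rosa 2860 > Carol 2780 > Ines 885 > Aditya 870.
Rosa has the highest bid, so Rosa wins.
The second-highest bid is 2780, so that is what Rosa pays.

The winner pays 2780.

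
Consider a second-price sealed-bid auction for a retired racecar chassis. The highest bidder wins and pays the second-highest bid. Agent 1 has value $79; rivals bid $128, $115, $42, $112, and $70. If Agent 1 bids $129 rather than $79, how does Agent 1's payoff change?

The highest competing bid is $128.
Bidding truthfully at $79: the top bid is $128 (a rival), so Agent 1 loses. Payoff = $0.
Bidding $129: Agent 1 has the top bid, wins, and pays the second-highest bid $128. Payoff = $79 − $128 = -$49.
Change = -$49 − $0 = -$49.

Change in payoff: -$49.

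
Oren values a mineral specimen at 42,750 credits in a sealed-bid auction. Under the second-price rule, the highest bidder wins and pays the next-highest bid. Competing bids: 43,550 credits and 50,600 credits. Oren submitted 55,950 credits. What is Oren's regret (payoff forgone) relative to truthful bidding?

The highest competing bid is 50,600 credits.
Bidding truthfully at 42,750 credits: the top bid is 50,600 credits (a rival), so Oren loses. Payoff = 0 credits.
Bidding 55,950 credits: Oren has the top bid, wins, and pays the second-highest bid 50,600 credits. Payoff = 42,750 credits − 50,600 credits = -7,850 credits.
Regret = truthful payoff − actual payoff = 0 credits − -7,850 credits = 7,850 credits.

Regret: 7,850 credits.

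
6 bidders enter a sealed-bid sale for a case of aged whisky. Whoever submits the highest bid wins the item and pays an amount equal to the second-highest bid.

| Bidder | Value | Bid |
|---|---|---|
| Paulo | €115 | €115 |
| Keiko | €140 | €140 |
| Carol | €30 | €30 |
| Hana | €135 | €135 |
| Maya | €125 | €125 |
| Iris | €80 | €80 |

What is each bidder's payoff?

Bids in descending order: Keiko €140 > Hana €135 > Maya €125 > Paulo €115 > Iris €80 > Carol €30.
Keiko has the top bid and wins; the price is the second-highest bid, €135.
Keiko's payoff = €140 − €135 = €5. All other bidders lose, so their payoff is 0.

Paulo €0, Keiko €5, Carol €0, Hana €0, Maya €0, Iris €0.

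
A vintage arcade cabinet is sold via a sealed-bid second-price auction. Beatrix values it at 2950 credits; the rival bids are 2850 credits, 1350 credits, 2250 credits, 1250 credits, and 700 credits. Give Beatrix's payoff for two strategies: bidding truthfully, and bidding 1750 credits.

The highest competing bid is 2850 credits.
Bidding truthfully at 2950 credits: Beatrix has the top bid, wins, and pays the second-highest bid 2850 credits. Payoff = 2950 credits − 2850 credits = 100 credits.
Bidding 1750 credits: the top bid is 2850 credits (a rival), so Beatrix loses. Payoff = 0 credits.

(a) 100 credits  (b) 0 credits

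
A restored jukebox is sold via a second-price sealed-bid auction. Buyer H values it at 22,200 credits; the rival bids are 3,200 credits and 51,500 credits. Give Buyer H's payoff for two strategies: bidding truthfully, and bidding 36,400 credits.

Truthful: 0 credits; alternative: 0 credits.

The highest competing bid is 51,500 credits.
Bidding truthfully at 22,200 credits: the top bid is 51,500 credits (a rival), so Buyer H loses. Payoff = 0 credits.
Bidding 36,400 credits: the top bid is 51,500 credits (a rival), so Buyer H loses. Payoff = 0 credits.
The bid only affects whether you win, not the price — here both bids land on the same side of the top rival bid, so the deviation is payoff-neutral.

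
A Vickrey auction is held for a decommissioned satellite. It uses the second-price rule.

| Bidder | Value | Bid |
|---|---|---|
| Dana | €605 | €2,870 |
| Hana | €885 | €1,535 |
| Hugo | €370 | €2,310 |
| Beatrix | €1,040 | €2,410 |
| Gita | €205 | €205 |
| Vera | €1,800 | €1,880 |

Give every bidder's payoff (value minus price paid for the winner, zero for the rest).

Payoffs: Dana -€1,805, Hana €0, Hugo €0, Beatrix €0, Gita €0, Vera €0.

Ordered from highest: Dana €2,870; Beatrix €2,410; Hugo €2,310; Vera €1,880; Hana €1,535; Gita €205.
Dana has the top bid and wins; the price is the second-highest bid, €2,410.
Dana's payoff = €605 − €2,410 = -€1,805. All other bidders lose, so their payoff is 0.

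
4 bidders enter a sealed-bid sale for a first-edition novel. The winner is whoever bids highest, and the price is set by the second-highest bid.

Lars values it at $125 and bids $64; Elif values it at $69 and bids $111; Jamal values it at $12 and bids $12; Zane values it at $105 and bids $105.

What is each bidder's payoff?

Ranking the bids: Elif $111 > Zane $105 > Lars $64 > Jamal $12.
Elif has the top bid and wins; the price is the second-highest bid, $105.
Elif's payoff = $69 − $105 = -$36. All other bidders lose, so their payoff is 0.

Lars $0, Elif -$36, Jamal $0, Zane $0.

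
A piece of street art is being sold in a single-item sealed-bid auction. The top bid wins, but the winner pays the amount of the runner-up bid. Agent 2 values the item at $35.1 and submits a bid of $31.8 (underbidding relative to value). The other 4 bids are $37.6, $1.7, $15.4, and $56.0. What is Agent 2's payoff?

The bidder's payoff: $0.0.

Highest competing bid: $56.0.
Agent 2's bid $31.8 is not the highest, so Agent 2 loses, pays nothing, and earns zero payoff.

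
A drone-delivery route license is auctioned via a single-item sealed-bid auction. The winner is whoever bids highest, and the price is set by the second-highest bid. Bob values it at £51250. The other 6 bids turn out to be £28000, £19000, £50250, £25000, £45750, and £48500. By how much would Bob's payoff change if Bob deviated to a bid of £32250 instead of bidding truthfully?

The highest competing bid is £50250.
Bidding truthfully at £51250: Bob has the top bid, wins, and pays the second-highest bid £50250. Payoff = £51250 − £50250 = £1000.
Bidding £32250: the top bid is £50250 (a rival), so Bob loses. Payoff = £0.
Change = £0 − £1000 = -£1000.
This is the dominant-strategy logic: truthful bidding weakly beats any alternative.

Payoff change: -£1000.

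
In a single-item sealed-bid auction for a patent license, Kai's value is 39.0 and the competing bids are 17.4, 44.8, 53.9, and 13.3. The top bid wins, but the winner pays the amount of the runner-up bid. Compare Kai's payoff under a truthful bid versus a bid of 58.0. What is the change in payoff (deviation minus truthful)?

Payoff change: -14.9.

The highest competing bid is 53.9.
Bidding truthfully at 39.0: the top bid is 53.9 (a rival), so Kai loses. Payoff = 0.0.
Bidding 58.0: Kai has the top bid, wins, and pays the second-highest bid 53.9. Payoff = 39.0 − 53.9 = -14.9.
Change = -14.9 − 0.0 = -14.9.
This is the dominant-strategy logic: truthful bidding weakly beats any alternative.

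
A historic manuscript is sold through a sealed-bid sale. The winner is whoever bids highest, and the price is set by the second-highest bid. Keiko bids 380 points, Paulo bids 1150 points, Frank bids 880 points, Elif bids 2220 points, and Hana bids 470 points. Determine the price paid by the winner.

Price paid: 1150 points.

Ordered from highest: Elif 2220 points; Paulo 1150 points; Frank 880 points; Hana 470 points; Keiko 380 points.
Elif has the highest bid, so Elif wins.
The second-highest bid is 1150 points, so that is what Elif pays.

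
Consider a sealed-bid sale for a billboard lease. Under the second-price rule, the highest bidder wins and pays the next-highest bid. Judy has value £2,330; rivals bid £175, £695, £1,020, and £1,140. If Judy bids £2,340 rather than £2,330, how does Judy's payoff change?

The highest competing bid is £1,140.
Bidding truthfully at £2,330: Judy has the top bid, wins, and pays the second-highest bid £1,140. Payoff = £2,330 − £1,140 = £1,190.
Bidding £2,340: Judy has the top bid, wins, and pays the second-highest bid £1,140. Payoff = £2,330 − £1,140 = £1,190.
Change = £1,190 − £1,190 = £0.

Change in payoff: £0.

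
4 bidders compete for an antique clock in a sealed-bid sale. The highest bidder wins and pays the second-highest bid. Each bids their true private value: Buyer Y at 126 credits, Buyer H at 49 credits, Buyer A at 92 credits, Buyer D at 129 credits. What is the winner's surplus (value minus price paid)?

Ranking the bids: Buyer D 129 credits, then Buyer Y 126 credits, then Buyer A 92 credits, then Buyer H 49 credits.
Buyer D wins with the top bid and pays the second-highest, 126 credits.
Surplus = 129 credits − 126 credits = 3 credits.

Surplus = 3 credits.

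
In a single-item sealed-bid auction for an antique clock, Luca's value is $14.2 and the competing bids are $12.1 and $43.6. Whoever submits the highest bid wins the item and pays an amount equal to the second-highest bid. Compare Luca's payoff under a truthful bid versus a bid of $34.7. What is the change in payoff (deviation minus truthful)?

$0.0

The highest competing bid is $43.6.
Bidding truthfully at $14.2: the top bid is $43.6 (a rival), so Luca loses. Payoff = $0.0.
Bidding $34.7: the top bid is $43.6 (a rival), so Luca loses. Payoff = $0.0.
Change = $0.0 − $0.0 = $0.0.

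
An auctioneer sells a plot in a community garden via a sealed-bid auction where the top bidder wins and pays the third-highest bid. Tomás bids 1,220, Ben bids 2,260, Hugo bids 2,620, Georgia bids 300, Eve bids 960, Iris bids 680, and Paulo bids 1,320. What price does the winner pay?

1,320

Ranking the bids: Hugo 2,620, then Ben 2,260, then Paulo 1,320, then Tomás 1,220, then Eve 960, then Iris 680, then Georgia 300.
Hugo is the highest bidder, so Hugo wins.
Under the third-price rule, the price is the third-highest bid: 1,320.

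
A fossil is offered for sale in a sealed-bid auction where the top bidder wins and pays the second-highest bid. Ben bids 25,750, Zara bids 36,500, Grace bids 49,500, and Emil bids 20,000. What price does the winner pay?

Price paid: 36,500.

Bids in descending order: Grace 49,500 > Zara 36,500 > Ben 25,750 > Emil 20,000.
Grace is the highest bidder, so Grace wins.
Under the second-price rule, the price is the second-highest bid: 36,500.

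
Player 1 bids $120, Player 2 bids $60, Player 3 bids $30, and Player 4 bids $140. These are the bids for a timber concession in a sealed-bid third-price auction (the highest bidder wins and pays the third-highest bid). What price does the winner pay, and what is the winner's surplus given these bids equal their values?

Price $60; surplus $80.

Bids in descending order: Player 4 $140, then Player 1 $120, then Player 2 $60, then Player 3 $30.
Player 4 is the highest bidder, so Player 4 wins.
Under the third-price rule, the price is the third-highest bid: $60.
Surplus = $140 − $60 = $80.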